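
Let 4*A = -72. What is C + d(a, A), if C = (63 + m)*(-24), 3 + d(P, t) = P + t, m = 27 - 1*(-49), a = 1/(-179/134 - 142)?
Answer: -64478033/19207 ≈ -3357.0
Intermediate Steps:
a = -134/19207 (a = 1/(-179*1/134 - 142) = 1/(-179/134 - 142) = 1/(-19207/134) = -134/19207 ≈ -0.0069766)
A = -18 (A = (¼)*(-72) = -18)
m = 76 (m = 27 + 49 = 76)
d(P, t) = -3 + P + t (d(P, t) = -3 + (P + t) = -3 + P + t)
C = -3336 (C = (63 + 76)*(-24) = 139*(-24) = -3336)
C + d(a, A) = -3336 + (-3 - 134/19207 - 18) = -3336 - 403481/19207 = -64478033/19207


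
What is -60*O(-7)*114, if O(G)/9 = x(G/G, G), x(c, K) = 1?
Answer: -61560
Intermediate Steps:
O(G) = 9 (O(G) = 9*1 = 9)
-60*O(-7)*114 = -60*9*114 = -540*114 = -61560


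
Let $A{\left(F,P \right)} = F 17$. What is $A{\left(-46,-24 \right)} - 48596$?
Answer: $-49378$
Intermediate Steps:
$A{\left(F,P \right)} = 17 F$
$A{\left(-46,-24 \right)} - 48596 = 17 \left(-46\right) - 48596 = -782 - 48596 = -49378$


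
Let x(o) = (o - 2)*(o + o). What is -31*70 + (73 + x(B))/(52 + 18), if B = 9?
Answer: -151701/70 ≈ -2167.2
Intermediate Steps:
x(o) = 2*o*(-2 + o) (x(o) = (-2 + o)*(2*o) = 2*o*(-2 + o))
-31*70 + (73 + x(B))/(52 + 18) = -31*70 + (73 + 2*9*(-2 + 9))/(52 + 18) = -2170 + (73 + 2*9*7)/70 = -2170 + (73 + 126)*(1/70) = -2170 + 199*(1/70) = -2170 + 199/70 = -151701/70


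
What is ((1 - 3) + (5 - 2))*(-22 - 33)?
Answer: -55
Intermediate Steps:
((1 - 3) + (5 - 2))*(-22 - 33) = (-2 + 3)*(-55) = 1*(-55) = -55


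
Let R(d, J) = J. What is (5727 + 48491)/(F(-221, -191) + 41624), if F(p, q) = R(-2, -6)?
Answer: 27109/20809 ≈ 1.3028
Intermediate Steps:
F(p, q) = -6
(5727 + 48491)/(F(-221, -191) + 41624) = (5727 + 48491)/(-6 + 41624) = 54218/41618 = 54218*(1/41618) = 27109/20809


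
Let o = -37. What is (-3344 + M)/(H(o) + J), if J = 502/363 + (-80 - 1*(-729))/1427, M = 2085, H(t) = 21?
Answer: -652163259/11829962 ≈ -55.128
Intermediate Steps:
J = 951941/518001 (J = 502*(1/363) + (-80 + 729)*(1/1427) = 502/363 + 649*(1/1427) = 502/363 + 649/1427 = 951941/518001 ≈ 1.8377)
(-3344 + M)/(H(o) + J) = (-3344 + 2085)/(21 + 951941/518001) = -1259/11829962/518001 = -1259*518001/11829962 = -652163259/11829962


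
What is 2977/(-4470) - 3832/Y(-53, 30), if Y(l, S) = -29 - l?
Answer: -716687/4470 ≈ -160.33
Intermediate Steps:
2977/(-4470) - 3832/Y(-53, 30) = 2977/(-4470) - 3832/(-29 - 1*(-53)) = 2977*(-1/4470) - 3832/(-29 + 53) = -2977/4470 - 3832/24 = -2977/4470 - 3832*1/24 = -2977/4470 - 479/3 = -716687/4470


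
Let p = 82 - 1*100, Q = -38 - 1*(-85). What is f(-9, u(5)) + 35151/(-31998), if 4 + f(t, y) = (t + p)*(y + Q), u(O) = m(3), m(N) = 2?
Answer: -14165499/10666 ≈ -1328.1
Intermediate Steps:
u(O) = 2
Q = 47 (Q = -38 + 85 = 47)
p = -18 (p = 82 - 100 = -18)
f(t, y) = -4 + (-18 + t)*(47 + y) (f(t, y) = -4 + (t - 18)*(y + 47) = -4 + (-18 + t)*(47 + y))
f(-9, u(5)) + 35151/(-31998) = (-850 - 18*2 + 47*(-9) - 9*2) + 35151/(-31998) = (-850 - 36 - 423 - 18) + 35151*(-1/31998) = -1327 - 11717/10666 = -14165499/10666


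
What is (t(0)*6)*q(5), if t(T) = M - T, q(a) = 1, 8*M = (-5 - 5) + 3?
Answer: -21/4 ≈ -5.2500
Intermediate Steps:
M = -7/8 (M = ((-5 - 5) + 3)/8 = (-10 + 3)/8 = (1/8)*(-7) = -7/8 ≈ -0.87500)
t(T) = -7/8 - T
(t(0)*6)*q(5) = ((-7/8 - 1*0)*6)*1 = ((-7/8 + 0)*6)*1 = -7/8*6*1 = -21/4*1 = -21/4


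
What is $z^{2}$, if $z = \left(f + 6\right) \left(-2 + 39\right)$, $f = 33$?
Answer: $2082249$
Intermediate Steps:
$z = 1443$ ($z = \left(33 + 6\right) \left(-2 + 39\right) = 39 \cdot 37 = 1443$)
$z^{2} = 1443^{2} = 2082249$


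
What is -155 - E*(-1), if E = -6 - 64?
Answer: -225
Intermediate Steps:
E = -70
-155 - E*(-1) = -155 - (-70)*(-1) = -155 - 1*70 = -155 - 70 = -225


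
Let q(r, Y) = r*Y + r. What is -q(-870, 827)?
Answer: 720360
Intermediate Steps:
q(r, Y) = r + Y*r (q(r, Y) = Y*r + r = r + Y*r)
-q(-870, 827) = -(-870)*(1 + 827) = -(-870)*828 = -1*(-720360) = 720360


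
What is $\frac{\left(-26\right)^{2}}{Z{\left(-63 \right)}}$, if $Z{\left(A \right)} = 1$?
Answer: $676$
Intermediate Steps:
$\frac{\left(-26\right)^{2}}{Z{\left(-63 \right)}} = \frac{\left(-26\right)^{2}}{1} = 676 \cdot 1 = 676$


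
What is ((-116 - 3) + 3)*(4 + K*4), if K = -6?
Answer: 2320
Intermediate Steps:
((-116 - 3) + 3)*(4 + K*4) = ((-116 - 3) + 3)*(4 - 6*4) = (-119 + 3)*(4 - 24) = -116*(-20) = 2320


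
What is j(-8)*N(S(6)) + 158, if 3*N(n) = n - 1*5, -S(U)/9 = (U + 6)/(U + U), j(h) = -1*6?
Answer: 186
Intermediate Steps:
j(h) = -6
S(U) = -9*(6 + U)/(2*U) (S(U) = -9*(U + 6)/(U + U) = -9*(6 + U)/(2*U))
N(n) = -5/3 + n/3 (N(n) = (n - 1*5)/3 = (n - 5)/3 = (-5 + n)/3 = -5/3 + n/3)
j(-8)*N(S(6)) + 158 = -6*(-5/3 + (-9/2 - 27/6)/3) + 158 = -6*(-5/3 + (-9/2 - 27*⅙)/3) + 158 = -6*(-5/3 + (-9/2 - 9/2)/3) + 158 = -6*(-5/3 + (⅓)*(-9)) + 158 = -6*(-5/3 - 3) + 158 = -6*(-14/3) + 158 = 28 + 158 = 186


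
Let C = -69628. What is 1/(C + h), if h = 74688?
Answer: 1/5060 ≈ 0.00019763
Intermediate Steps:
1/(C + h) = 1/(-69628 + 74688) = 1/5060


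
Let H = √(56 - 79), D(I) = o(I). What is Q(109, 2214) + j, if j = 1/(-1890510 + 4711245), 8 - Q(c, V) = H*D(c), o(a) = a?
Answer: 22565881/2820735 - 109*I*√23 ≈ 8.0 - 522.75*I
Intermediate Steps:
D(I) = I
H = I*√23 (H = √(-23) = I*√23 ≈ 4.7958*I)
Q(c, V) = 8 - I*c*√23 (Q(c, V) = 8 - I*√23*c = 8 - I*c*√23)
j = 1/2820735 ≈ 3.5452e-7
Q(109, 2214) + j = (8 - 1*I*109*√23) + 1/2820735 = (8 - 109*I*√23) + 1/2820735 = 22565881/2820735 - 109*I*√23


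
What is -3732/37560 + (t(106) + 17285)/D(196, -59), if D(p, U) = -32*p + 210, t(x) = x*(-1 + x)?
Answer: -22706058/4743515 ≈ -4.7868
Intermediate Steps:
D(p, U) = 210 - 32*p
-3732/37560 + (t(106) + 17285)/D(196, -59) = -3732/37560 + (106*(-1 + 106) + 17285)/(210 - 32*196) = -3732*1/37560 + (106*105 + 17285)/(210 - 6272) = -311/3130 + (11130 + 17285)/(-6062) = -311/3130 + 28415*(-1/6062) = -311/3130 - 28415/6062 = -22706058/4743515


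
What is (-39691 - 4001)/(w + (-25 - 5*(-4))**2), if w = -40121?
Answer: 10923/10024 ≈ 1.0897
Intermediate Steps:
(-39691 - 4001)/(w + (-25 - 5*(-4))**2) = (-39691 - 4001)/(-40121 + (-25 - 5*(-4))**2) = -43692/(-40121 + (-25 + 20)**2) = -43692/(-40121 + (-5)**2) = -43692/(-40121 + 25) = -43692/(-40096) = -43692*(-1/40096) = 10923/10024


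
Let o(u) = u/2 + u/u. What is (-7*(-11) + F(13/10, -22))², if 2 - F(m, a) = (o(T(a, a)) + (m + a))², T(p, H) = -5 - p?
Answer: 1347921/625 ≈ 2156.7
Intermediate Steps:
o(u) = 1 + u/2 (o(u) = u*(½) + 1 = u/2 + 1 = 1 + u/2)
F(m, a) = 2 - (-3/2 + m + a/2)² (F(m, a) = 2 - ((1 + (-5 - a)/2) + (m + a))² = 2 - ((1 + (-5/2 - a/2)) + (a + m))² = 2 - ((-3/2 - a/2) + (a + m))² = 2 - (-3/2 + m + a/2)²)
(-7*(-11) + F(13/10, -22))² = (-7*(-11) + (2 - (-3 - 22 + 2*(13/10))²/4))² = (77 + (2 - (-3 - 22 + 2*(13*(⅒)))²/4))² = (77 + (2 - (-3 - 22 + 2*(13/10))²/4))² = (77 + (2 - (-3 - 22 + 13/5)²/4))² = (77 + (2 - (-112/5)²/4))² = (77 + (2 - ¼*12544/25))² = (77 + (2 - 3136/25))² = (77 - 3086/25)² = (-1161/25)² = 1347921/625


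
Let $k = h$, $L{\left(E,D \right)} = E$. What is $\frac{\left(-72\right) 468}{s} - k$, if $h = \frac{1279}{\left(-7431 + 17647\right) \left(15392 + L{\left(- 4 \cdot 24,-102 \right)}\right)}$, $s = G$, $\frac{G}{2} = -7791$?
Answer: $\frac{877574943013}{405817441792} \approx 2.1625$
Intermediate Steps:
$G = -15582$ ($G = 2 \left(-7791\right) = -15582$)
$s = -15582$
$h = \frac{1279}{156263936}$ ($h = \frac{1279}{\left(-7431 + 17647\right) \left(15392 - 4 \cdot 24\right)} = \frac{1279}{10216 \left(15392 - 96\right)} = \frac{1279}{10216 \cdot 15296} = \frac{1279}{156263936} \approx 8.1849 \cdot 10^{-6}$)
$k = \frac{1279}{156263936} \approx 8.1849 \cdot 10^{-6}$
$\frac{\left(-72\right) 468}{s} - k = \frac{\left(-72\right) 468}{-15582} - \frac{1279}{156263936} = \left(-33696\right) \left(- \frac{1}{15582}\right) - \frac{1279}{156263936} = \frac{5616}{2597} - \frac{1279}{156263936} = \frac{877574943013}{405817441792}$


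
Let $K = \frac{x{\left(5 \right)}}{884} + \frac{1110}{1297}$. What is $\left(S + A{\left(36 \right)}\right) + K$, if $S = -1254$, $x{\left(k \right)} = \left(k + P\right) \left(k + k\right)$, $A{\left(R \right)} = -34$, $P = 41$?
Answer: $- \frac{368793991}{286637} \approx -1286.6$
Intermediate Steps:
$x{\left(k \right)} = 2 k \left(41 + k\right)$ ($x{\left(k \right)} = \left(k + 41\right) \left(k + k\right) = \left(41 + k\right) 2 k = 2 k \left(41 + k\right)$)
$K = \frac{394465}{286637}$ ($K = \frac{2 \cdot 5 \left(41 + 5\right)}{884} + \frac{1110}{1297} = 2 \cdot 5 \cdot 46 \cdot \frac{1}{884} + 1110 \cdot \frac{1}{1297} = 460 \cdot \frac{1}{884} + \frac{1110}{1297} = \frac{115}{221} + \frac{1110}{1297} = \frac{394465}{286637} \approx 1.3762$)
$\left(S + A{\left(36 \right)}\right) + K = \left(-1254 - 34\right) + \frac{394465}{286637} = -1288 + \frac{394465}{286637} = - \frac{368793991}{286637}$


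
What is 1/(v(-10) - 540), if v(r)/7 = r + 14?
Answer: -1/512 ≈ -0.0019531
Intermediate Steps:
v(r) = 98 + 7*r (v(r) = 7*(r + 14) = 7*(14 + r) = 98 + 7*r)
1/(v(-10) - 540) = 1/((98 + 7*(-10)) - 540) = 1/((98 - 70) - 540) = 1/(28 - 540) = 1/(-512) = -1/512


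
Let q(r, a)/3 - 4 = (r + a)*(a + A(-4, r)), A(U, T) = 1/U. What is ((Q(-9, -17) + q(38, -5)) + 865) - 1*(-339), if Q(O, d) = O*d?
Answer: 3397/4 ≈ 849.25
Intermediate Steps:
q(r, a) = 12 + 3*(-¼ + a)*(a + r) (q(r, a) = 12 + 3*((r + a)*(a + 1/(-4))) = 12 + 3*((a + r)*(a - ¼)) = 12 + 3*((a + r)*(-¼ + a)) = 12 + 3*((-¼ + a)*(a + r)) = 12 + 3*(-¼ + a)*(a + r))
((Q(-9, -17) + q(38, -5)) + 865) - 1*(-339) = ((-9*(-17) + (12 + 3*(-5)² - ¾*(-5) - ¾*38 + 3*(-5)*38)) + 865) - 1*(-339) = ((153 + (12 + 3*25 + 15/4 - 57/2 - 570)) + 865) + 339 = ((153 + (12 + 75 + 15/4 - 57/2 - 570)) + 865) + 339 = ((153 - 2031/4) + 865) + 339 = (-1419/4 + 865) + 339 = 2041/4 + 339 = 3397/4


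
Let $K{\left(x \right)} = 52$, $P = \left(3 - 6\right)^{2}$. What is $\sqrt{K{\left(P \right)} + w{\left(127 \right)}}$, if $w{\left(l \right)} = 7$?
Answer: $\sqrt{59} \approx 7.6811$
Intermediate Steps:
$P = 9$ ($P = \left(-3\right)^{2} = 9$)
$\sqrt{K{\left(P \right)} + w{\left(127 \right)}} = \sqrt{52 + 7} = \sqrt{59}$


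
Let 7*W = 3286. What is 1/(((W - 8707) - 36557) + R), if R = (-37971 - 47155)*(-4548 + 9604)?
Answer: -7/3013092954 ≈ -2.3232e-9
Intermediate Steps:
W = 3286/7 (W = (1/7)*3286 = 3286/7 ≈ 469.43)
R = -430397056 (R = -85126*5056 = -430397056)
1/(((W - 8707) - 36557) + R) = 1/(((3286/7 - 8707) - 36557) - 430397056) = 1/((-57663/7 - 36557) - 430397056) = 1/(-313562/7 - 430397056) = 1/(-3013092954/7) = -7/3013092954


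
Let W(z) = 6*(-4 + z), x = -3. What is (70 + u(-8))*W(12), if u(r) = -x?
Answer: 3504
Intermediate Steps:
W(z) = -24 + 6*z
u(r) = 3 (u(r) = -1*(-3) = 3)
(70 + u(-8))*W(12) = (70 + 3)*(-24 + 6*12) = 73*(-24 + 72) = 73*48 = 3504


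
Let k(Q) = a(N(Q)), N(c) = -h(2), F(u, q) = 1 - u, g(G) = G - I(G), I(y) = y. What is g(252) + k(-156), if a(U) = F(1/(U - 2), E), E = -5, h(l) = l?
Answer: 5/4 ≈ 1.2500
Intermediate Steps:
g(G) = 0 (g(G) = G - G = 0)
N(c) = -2 (N(c) = -1*2 = -2)
a(U) = 1 - 1/(-2 + U) (a(U) = 1 - 1/(U - 2) = 1 - 1/(-2 + U))
k(Q) = 5/4 (k(Q) = (-3 - 2)/(-2 - 2) = -5/(-4) = -¼*(-5) = 5/4)
g(252) + k(-156) = 0 + 5/4 = 5/4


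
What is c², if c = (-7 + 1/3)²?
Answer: 160000/81 ≈ 1975.3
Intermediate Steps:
c = 400/9 (c = (-7 + ⅓)² = (-20/3)² = 400/9 ≈ 44.444)
c² = (400/9)² = 160000/81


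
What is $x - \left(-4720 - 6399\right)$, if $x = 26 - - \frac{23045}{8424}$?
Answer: $\frac{93908525}{8424} \approx 11148.0$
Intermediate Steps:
$x = \frac{242069}{8424}$ ($x = 26 - - \frac{23045}{8424} = 26 + \frac{23045}{8424} = \frac{242069}{8424} \approx 28.736$)
$x - \left(-4720 - 6399\right) = \frac{242069}{8424} - \left(-4720 - 6399\right) = \frac{242069}{8424} - -11119 = \frac{242069}{8424} + 11119 = \frac{93908525}{8424}$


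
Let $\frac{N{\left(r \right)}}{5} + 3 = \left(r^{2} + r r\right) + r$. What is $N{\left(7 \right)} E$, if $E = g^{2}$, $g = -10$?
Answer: $51000$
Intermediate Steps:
$E = 100$ ($E = \left(-10\right)^{2} = 100$)
$N{\left(r \right)} = -15 + 5 r + 10 r^{2}$ ($N{\left(r \right)} = -15 + 5 \left(\left(r^{2} + r r\right) + r\right) = -15 + 5 \left(\left(r^{2} + r^{2}\right) + r\right) = -15 + 5 \left(2 r^{2} + r\right) = -15 + 5 \left(r + 2 r^{2}\right) = -15 + \left(5 r + 10 r^{2}\right) = -15 + 5 r + 10 r^{2}$)
$N{\left(7 \right)} E = \left(-15 + 5 \cdot 7 + 10 \cdot 7^{2}\right) 100 = \left(-15 + 35 + 10 \cdot 49\right) 100 = \left(-15 + 35 + 490\right) 100 = 510 \cdot 100 = 51000$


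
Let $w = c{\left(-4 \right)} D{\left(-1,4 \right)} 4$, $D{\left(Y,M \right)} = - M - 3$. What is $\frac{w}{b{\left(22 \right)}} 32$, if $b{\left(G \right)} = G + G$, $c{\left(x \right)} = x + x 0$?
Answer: $\frac{896}{11} \approx 81.455$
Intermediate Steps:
$c{\left(x \right)} = x$ ($c{\left(x \right)} = x + 0 = x$)
$D{\left(Y,M \right)} = -3 - M$
$b{\left(G \right)} = 2 G$
$w = 112$ ($w = - 4 \left(-3 - 4\right) 4 = \left(-4\right) \left(-7\right) 4 = 28 \cdot 4 = 112$)
$\frac{w}{b{\left(22 \right)}} 32 = \frac{112}{2 \cdot 22} \cdot 32 = \frac{112}{44} \cdot 32 = 112 \cdot \frac{1}{44} \cdot 32 = \frac{28}{11} \cdot 32 = \frac{896}{11}$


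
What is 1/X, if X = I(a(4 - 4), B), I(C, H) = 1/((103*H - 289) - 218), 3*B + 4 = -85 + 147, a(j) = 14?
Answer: 4453/3 ≈ 1484.3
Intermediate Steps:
B = 58/3 (B = -4/3 + (-85 + 147)/3 = -4/3 + (1/3)*62 = -4/3 + 62/3 = 58/3 ≈ 19.333)
I(C, H) = 1/(-507 + 103*H) (I(C, H) = 1/((-289 + 103*H) - 218) = 1/(-507 + 103*H))
X = 3/4453 (X = 1/(-507 + 103*(58/3)) = 1/(-507 + 5974/3) = 1/(4453/3) = 3/4453 ≈ 0.00067370)
1/X = 1/(3/4453) = 4453/3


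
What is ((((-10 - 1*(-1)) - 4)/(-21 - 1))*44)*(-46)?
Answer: -1196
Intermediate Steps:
((((-10 - 1*(-1)) - 4)/(-21 - 1))*44)*(-46) = ((((-10 + 1) - 4)/(-22))*44)*(-46) = (((-9 - 4)*(-1/22))*44)*(-46) = (-13*(-1/22)*44)*(-46) = ((13/22)*44)*(-46) = 26*(-46) = -1196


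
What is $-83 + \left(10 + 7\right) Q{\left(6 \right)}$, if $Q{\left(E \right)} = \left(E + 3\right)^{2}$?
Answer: $1294$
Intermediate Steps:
$Q{\left(E \right)} = \left(3 + E\right)^{2}$
$-83 + \left(10 + 7\right) Q{\left(6 \right)} = -83 + \left(10 + 7\right) \left(3 + 6\right)^{2} = -83 + 17 \cdot 9^{2} = -83 + 17 \cdot 81 = -83 + 1377 = 1294$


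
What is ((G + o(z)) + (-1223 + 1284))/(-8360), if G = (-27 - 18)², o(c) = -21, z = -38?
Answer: -413/1672 ≈ -0.24701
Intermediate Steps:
G = 2025 (G = (-45)² = 2025)
((G + o(z)) + (-1223 + 1284))/(-8360) = ((2025 - 21) + (-1223 + 1284))/(-8360) = (2004 + 61)*(-1/8360) = 2065*(-1/8360) = -413/1672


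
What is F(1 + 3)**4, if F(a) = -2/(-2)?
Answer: 1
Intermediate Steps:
F(a) = 1 (F(a) = -2*(-1/2) = 1)
F(1 + 3)**4 = 1**4 = 1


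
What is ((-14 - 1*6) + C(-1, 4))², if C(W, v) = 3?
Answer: 289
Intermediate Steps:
((-14 - 1*6) + C(-1, 4))² = ((-14 - 1*6) + 3)² = ((-14 - 6) + 3)² = (-20 + 3)² = (-17)² = 289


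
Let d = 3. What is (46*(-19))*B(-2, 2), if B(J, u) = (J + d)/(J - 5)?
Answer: 874/7 ≈ 124.86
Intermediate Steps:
B(J, u) = (3 + J)/(-5 + J) (B(J, u) = (J + 3)/(J - 5) = (3 + J)/(-5 + J))
(46*(-19))*B(-2, 2) = (46*(-19))*((3 - 2)/(-5 - 2)) = -874/(-7) = -(-874)/7 = -874*(-⅐) = 874/7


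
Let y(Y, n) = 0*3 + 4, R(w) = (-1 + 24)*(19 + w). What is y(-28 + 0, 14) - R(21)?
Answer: -916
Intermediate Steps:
R(w) = 437 + 23*w (R(w) = 23*(19 + w) = 437 + 23*w)
y(Y, n) = 4 (y(Y, n) = 0 + 4 = 4)
y(-28 + 0, 14) - R(21) = 4 - (437 + 23*21) = 4 - (437 + 483) = 4 - 1*920 = 4 - 920 = -916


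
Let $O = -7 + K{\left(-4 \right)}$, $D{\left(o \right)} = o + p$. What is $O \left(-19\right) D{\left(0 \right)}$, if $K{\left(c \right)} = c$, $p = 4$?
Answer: $836$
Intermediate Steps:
$D{\left(o \right)} = 4 + o$ ($D{\left(o \right)} = o + 4 = 4 + o$)
$O = -11$ ($O = -7 - 4 = -11$)
$O \left(-19\right) D{\left(0 \right)} = \left(-11\right) \left(-19\right) \left(4 + 0\right) = 209 \cdot 4 = 836$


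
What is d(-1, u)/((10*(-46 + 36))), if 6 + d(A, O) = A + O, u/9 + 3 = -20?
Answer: 107/50 ≈ 2.1400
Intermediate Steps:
u = -207 (u = -27 + 9*(-20) = -27 - 180 = -207)
d(A, O) = -6 + A + O (d(A, O) = -6 + (A + O) = -6 + A + O)
d(-1, u)/((10*(-46 + 36))) = (-6 - 1 - 207)/((10*(-46 + 36))) = -214/(10*(-10)) = -214/(-100) = -214*(-1/100) = 107/50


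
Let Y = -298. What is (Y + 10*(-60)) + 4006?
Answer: 3108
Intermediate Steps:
(Y + 10*(-60)) + 4006 = (-298 + 10*(-60)) + 4006 = (-298 - 600) + 4006 = -898 + 4006 = 3108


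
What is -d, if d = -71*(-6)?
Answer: -426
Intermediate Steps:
d = 426
-d = -1*426 = -426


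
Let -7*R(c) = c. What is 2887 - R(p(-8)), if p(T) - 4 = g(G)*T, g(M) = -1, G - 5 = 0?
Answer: 20221/7 ≈ 2888.7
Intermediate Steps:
G = 5 (G = 5 + 0 = 5)
p(T) = 4 - T
R(c) = -c/7
2887 - R(p(-8)) = 2887 - (-1)*(4 - 1*(-8))/7 = 2887 - (-1)*(4 + 8)/7 = 2887 - (-1)*12/7 = 2887 - 1*(-12/7) = 2887 + 12/7 = 20221/7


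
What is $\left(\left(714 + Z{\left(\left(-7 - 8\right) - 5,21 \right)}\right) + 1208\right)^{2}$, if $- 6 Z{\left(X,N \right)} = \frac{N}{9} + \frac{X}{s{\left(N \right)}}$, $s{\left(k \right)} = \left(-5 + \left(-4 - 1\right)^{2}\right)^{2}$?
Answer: $\frac{478563719089}{129600} \approx 3.6926 \cdot 10^{6}$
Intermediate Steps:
$s{\left(k \right)} = 400$ ($s{\left(k \right)} = \left(-5 + \left(-5\right)^{2}\right)^{2} = \left(-5 + 25\right)^{2} = 20^{2} = 400$)
$Z{\left(X,N \right)} = - \frac{N}{54} - \frac{X}{2400}$ ($Z{\left(X,N \right)} = - \frac{\frac{N}{9} + \frac{X}{400}}{6} = - \frac{N}{54} - \frac{X}{2400}$)
$\left(\left(714 + Z{\left(\left(-7 - 8\right) - 5,21 \right)}\right) + 1208\right)^{2} = \left(\left(714 - \left(\frac{7}{18} + \frac{\left(-7 - 8\right) - 5}{2400}\right)\right) + 1208\right)^{2} = \left(\left(714 - \left(\frac{7}{18} + \frac{-15 - 5}{2400}\right)\right) + 1208\right)^{2} = \left(\left(714 - \frac{137}{360}\right) + 1208\right)^{2} = \left(\frac{256903}{360} + 1208\right)^{2} = \left(\frac{691783}{360}\right)^{2} = \frac{478563719089}{129600}$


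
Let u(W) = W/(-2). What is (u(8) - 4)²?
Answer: 64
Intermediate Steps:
u(W) = -W/2 (u(W) = W*(-½) = -W/2)
(u(8) - 4)² = (-½*8 - 4)² = (-4 - 4)² = (-8)² = 64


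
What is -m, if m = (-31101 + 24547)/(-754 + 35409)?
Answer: 226/1195 ≈ 0.18912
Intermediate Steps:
m = -226/1195 (m = -6554/34655 = -6554*1/34655 = -226/1195 ≈ -0.18912)
-m = -1*(-226/1195) = 226/1195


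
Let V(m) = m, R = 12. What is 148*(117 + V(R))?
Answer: 19092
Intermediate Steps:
148*(117 + V(R)) = 148*(117 + 12) = 148*129 = 19092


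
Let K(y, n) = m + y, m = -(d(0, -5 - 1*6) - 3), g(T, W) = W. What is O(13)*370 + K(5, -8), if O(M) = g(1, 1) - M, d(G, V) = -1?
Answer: -4431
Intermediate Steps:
m = 4 (m = -(-1 - 3) = -1*(-4) = 4)
K(y, n) = 4 + y
O(M) = 1 - M
O(13)*370 + K(5, -8) = (1 - 1*13)*370 + (4 + 5) = (1 - 13)*370 + 9 = -12*370 + 9 = -4440 + 9 = -4431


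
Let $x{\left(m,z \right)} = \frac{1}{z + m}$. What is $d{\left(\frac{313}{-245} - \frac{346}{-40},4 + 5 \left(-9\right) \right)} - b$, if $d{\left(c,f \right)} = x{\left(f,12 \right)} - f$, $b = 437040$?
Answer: $- \frac{12672972}{29} \approx -4.37 \cdot 10^{5}$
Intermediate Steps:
$x{\left(m,z \right)} = \frac{1}{m + z}$
$d{\left(c,f \right)} = \frac{1}{12 + f} - f$ ($d{\left(c,f \right)} = \frac{1}{f + 12} - f = \frac{1}{12 + f} - f$)
$d{\left(\frac{313}{-245} - \frac{346}{-40},4 + 5 \left(-9\right) \right)} - b = \frac{1 - \left(4 + 5 \left(-9\right)\right) \left(12 + \left(4 + 5 \left(-9\right)\right)\right)}{12 + \left(4 + 5 \left(-9\right)\right)} - 437040 = \frac{1 - \left(4 - 45\right) \left(12 + \left(4 - 45\right)\right)}{12 + \left(4 - 45\right)} - 437040 = \frac{1 - - 41 \left(12 - 41\right)}{12 - 41} - 437040 = \frac{1 - \left(-41\right) \left(-29\right)}{-29} - 437040 = - \frac{1 - 1189}{29} - 437040 = \left(- \frac{1}{29}\right) \left(-1188\right) - 437040 = \frac{1188}{29} - 437040 = - \frac{12672972}{29}$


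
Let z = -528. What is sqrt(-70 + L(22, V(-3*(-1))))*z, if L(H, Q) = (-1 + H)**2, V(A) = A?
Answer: -528*sqrt(371) ≈ -10170.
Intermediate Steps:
sqrt(-70 + L(22, V(-3*(-1))))*z = sqrt(-70 + (-1 + 22)**2)*(-528) = sqrt(-70 + 21**2)*(-528) = sqrt(-70 + 441)*(-528) = sqrt(371)*(-528) = -528*sqrt(371)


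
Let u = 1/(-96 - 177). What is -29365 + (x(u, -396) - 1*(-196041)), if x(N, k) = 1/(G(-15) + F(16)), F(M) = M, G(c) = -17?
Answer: 166675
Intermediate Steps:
u = -1/273 (u = 1/(-273) = -1/273 ≈ -0.0036630)
x(N, k) = -1 (x(N, k) = 1/(-17 + 16) = 1/(-1) = -1)
-29365 + (x(u, -396) - 1*(-196041)) = -29365 + (-1 - 1*(-196041)) = -29365 + (-1 + 196041) = -29365 + 196040 = 166675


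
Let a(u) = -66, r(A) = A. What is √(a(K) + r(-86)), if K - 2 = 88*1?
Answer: 2*I*√38 ≈ 12.329*I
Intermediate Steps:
K = 90 (K = 2 + 88*1 = 2 + 88 = 90)
√(a(K) + r(-86)) = √(-66 - 86) = √(-152) = 2*I*√38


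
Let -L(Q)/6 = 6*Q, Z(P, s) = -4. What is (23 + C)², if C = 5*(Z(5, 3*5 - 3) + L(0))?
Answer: 9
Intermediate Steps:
L(Q) = -36*Q
C = -20 (C = 5*(-4 - 36*0) = 5*(-4 + 0) = 5*(-4) = -20)
(23 + C)² = (23 - 20)² = 3² = 9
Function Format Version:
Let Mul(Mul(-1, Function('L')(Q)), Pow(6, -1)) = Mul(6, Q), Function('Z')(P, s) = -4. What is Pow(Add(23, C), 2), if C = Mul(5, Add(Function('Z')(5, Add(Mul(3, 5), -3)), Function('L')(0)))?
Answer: 9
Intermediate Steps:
Function('L')(Q) = Mul(-36, Q) (Function('L')(Q) = Mul(-6, Mul(6, Q)) = Mul(-36, Q))
C = -20 (C = Mul(5, Add(-4, Mul(-36, 0))) = Mul(5, Add(-4, 0)) = Mul(5, -4) = -20)
Pow(Add(23, C), 2) = Pow(Add(23, -20), 2) = Pow(3, 2) = 9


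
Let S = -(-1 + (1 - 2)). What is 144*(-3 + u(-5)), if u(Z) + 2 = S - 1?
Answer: -576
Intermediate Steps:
S = 2 (S = -(-1 - 1) = -1*(-2) = 2)
u(Z) = -1 (u(Z) = -2 + (2 - 1) = -2 + 1 = -1)
144*(-3 + u(-5)) = 144*(-3 - 1) = 144*(-4) = -576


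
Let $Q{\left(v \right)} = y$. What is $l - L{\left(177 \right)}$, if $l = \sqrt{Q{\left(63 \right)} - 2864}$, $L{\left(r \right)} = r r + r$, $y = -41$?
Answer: $-31506 + i \sqrt{2905} \approx -31506.0 + 53.898 i$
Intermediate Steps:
$Q{\left(v \right)} = -41$
$L{\left(r \right)} = r + r^{2}$ ($L{\left(r \right)} = r^{2} + r = r + r^{2}$)
$l = i \sqrt{2905}$ ($l = \sqrt{-41 - 2864} = \sqrt{-2905} = i \sqrt{2905} \approx 53.898 i$)
$l - L{\left(177 \right)} = i \sqrt{2905} - 177 \left(1 + 177\right) = i \sqrt{2905} - 177 \cdot 178 = i \sqrt{2905} - 31506 = -31506 + i \sqrt{2905}$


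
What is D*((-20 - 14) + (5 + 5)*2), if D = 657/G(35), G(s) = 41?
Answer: -9198/41 ≈ -224.34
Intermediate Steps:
D = 657/41 ≈ 16.024
D*((-20 - 14) + (5 + 5)*2) = 657*((-20 - 14) + (5 + 5)*2)/41 = 657*(-34 + 10*2)/41 = 657*(-34 + 20)/41 = (657/41)*(-14) = -9198/41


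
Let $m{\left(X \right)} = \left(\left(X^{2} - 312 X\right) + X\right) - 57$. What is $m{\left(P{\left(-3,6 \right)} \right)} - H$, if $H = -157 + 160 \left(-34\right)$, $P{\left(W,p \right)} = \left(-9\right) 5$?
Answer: $21560$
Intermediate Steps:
$P{\left(W,p \right)} = -45$
$m{\left(X \right)} = -57 + X^{2} - 311 X$ ($m{\left(X \right)} = \left(X^{2} - 311 X\right) - 57 = -57 + X^{2} - 311 X$)
$H = -5597$ ($H = -157 - 5440 = -5597$)
$m{\left(P{\left(-3,6 \right)} \right)} - H = \left(-57 + \left(-45\right)^{2} - -13995\right) - -5597 = \left(-57 + 2025 + 13995\right) + 5597 = 15963 + 5597 = 21560$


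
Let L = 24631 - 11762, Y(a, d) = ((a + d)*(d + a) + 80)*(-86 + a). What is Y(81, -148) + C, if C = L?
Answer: -9976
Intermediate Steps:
Y(a, d) = (-86 + a)*(80 + (a + d)²) (Y(a, d) = ((a + d)*(a + d) + 80)*(-86 + a) = ((a + d)² + 80)*(-86 + a) = (80 + (a + d)²)*(-86 + a) = (-86 + a)*(80 + (a + d)²))
L = 12869
C = 12869
Y(81, -148) + C = (-6880 - 86*(81 - 148)² + 80*81 + 81*(81 - 148)²) + 12869 = (-6880 - 86*(-67)² + 6480 + 81*(-67)²) + 12869 = (-6880 - 86*4489 + 6480 + 81*4489) + 12869 = (-6880 - 386054 + 6480 + 363609) + 12869 = -22845 + 12869 = -9976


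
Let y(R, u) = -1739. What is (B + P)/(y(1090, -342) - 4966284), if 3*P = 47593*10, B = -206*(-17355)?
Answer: -11201320/14904069 ≈ -0.75156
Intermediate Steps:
B = 3575130
P = 475930/3 (P = (47593*10)/3 = (1/3)*475930 = 475930/3 ≈ 1.5864e+5)
(B + P)/(y(1090, -342) - 4966284) = (3575130 + 475930/3)/(-1739 - 4966284) = (11201320/3)/(-4968023) = (11201320/3)*(-1/4968023) = -11201320/14904069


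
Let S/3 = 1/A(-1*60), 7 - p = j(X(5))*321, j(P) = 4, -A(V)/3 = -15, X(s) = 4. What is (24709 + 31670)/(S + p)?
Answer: -845685/19154 ≈ -44.152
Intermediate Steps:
A(V) = 45 (A(V) = -3*(-15) = 45)
p = -1277 (p = 7 - 4*321 = 7 - 1*1284 = 7 - 1284 = -1277)
S = 1/15 (S = 3/45 = 3*(1/45) = 1/15 ≈ 0.066667)
(24709 + 31670)/(S + p) = (24709 + 31670)/(1/15 - 1277) = 56379/(-19154/15) = 56379*(-15/19154) = -845685/19154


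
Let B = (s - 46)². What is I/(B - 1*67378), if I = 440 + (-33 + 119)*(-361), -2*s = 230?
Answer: 10202/13819 ≈ 0.73826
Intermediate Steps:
s = -115 (s = -½*230 = -115)
B = 25921 (B = (-115 - 46)² = (-161)² = 25921)
I = -30606 (I = 440 + 86*(-361) = 440 - 31046 = -30606)
I/(B - 1*67378) = -30606/(25921 - 1*67378) = -30606/(25921 - 67378) = -30606/(-41457) = -30606*(-1/41457) = 10202/13819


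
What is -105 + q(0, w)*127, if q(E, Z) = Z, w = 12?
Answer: 1419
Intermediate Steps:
-105 + q(0, w)*127 = -105 + 12*127 = -105 + 1524 = 1419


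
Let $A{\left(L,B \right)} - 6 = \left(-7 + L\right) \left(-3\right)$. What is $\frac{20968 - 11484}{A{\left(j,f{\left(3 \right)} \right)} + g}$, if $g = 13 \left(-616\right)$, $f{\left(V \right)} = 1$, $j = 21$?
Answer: $- \frac{2371}{2011} \approx -1.179$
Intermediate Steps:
$g = -8008$
$A{\left(L,B \right)} = 27 - 3 L$ ($A{\left(L,B \right)} = 6 + \left(-7 + L\right) \left(-3\right) = 6 - \left(-21 + 3 L\right) = 27 - 3 L$)
$\frac{20968 - 11484}{A{\left(j,f{\left(3 \right)} \right)} + g} = \frac{20968 - 11484}{\left(27 - 63\right) - 8008} = \frac{9484}{\left(27 - 63\right) - 8008} = \frac{9484}{-36 - 8008} = \frac{9484}{-8044} = 9484 \left(- \frac{1}{8044}\right) = - \frac{2371}{2011}$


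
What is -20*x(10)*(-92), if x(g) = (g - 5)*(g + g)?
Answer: 184000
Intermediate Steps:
x(g) = 2*g*(-5 + g) (x(g) = (-5 + g)*(2*g) = 2*g*(-5 + g))
-20*x(10)*(-92) = -40*10*(-5 + 10)*(-92) = -40*10*5*(-92) = -20*100*(-92) = -2000*(-92) = 184000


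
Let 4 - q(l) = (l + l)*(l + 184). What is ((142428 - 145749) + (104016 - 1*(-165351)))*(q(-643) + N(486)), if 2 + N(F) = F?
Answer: -156910206156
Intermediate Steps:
q(l) = 4 - 2*l*(184 + l) (q(l) = 4 - (l + l)*(l + 184) = 4 - 2*l*(184 + l))
N(F) = -2 + F
((142428 - 145749) + (104016 - 1*(-165351)))*(q(-643) + N(486)) = ((142428 - 145749) + (104016 - 1*(-165351)))*((4 - 368*(-643) - 2*(-643)**2) + (-2 + 486)) = (-3321 + (104016 + 165351))*((4 + 236624 - 2*413449) + 484) = (-3321 + 269367)*((4 + 236624 - 826898) + 484) = 266046*(-590270 + 484) = 266046*(-589786) = -156910206156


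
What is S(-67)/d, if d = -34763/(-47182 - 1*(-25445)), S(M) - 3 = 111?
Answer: 2478018/34763 ≈ 71.283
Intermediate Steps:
S(M) = 114 (S(M) = 3 + 111 = 114)
d = 34763/21737 (d = -34763/(-47182 + 25445) = -34763/(-21737) = -34763*(-1/21737) = 34763/21737 ≈ 1.5993)
S(-67)/d = 114/(34763/21737) = 114*(21737/34763) = 2478018/34763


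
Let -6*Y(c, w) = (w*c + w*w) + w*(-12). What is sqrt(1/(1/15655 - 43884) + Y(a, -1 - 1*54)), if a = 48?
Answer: I*sqrt(2959280640887620331490)/4122024114 ≈ 13.197*I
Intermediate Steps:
Y(c, w) = 2*w - w**2/6 - c*w/6 (Y(c, w) = -((w*c + w*w) + w*(-12))/6 = -((c*w + w**2) - 12*w)/6 = -((w**2 + c*w) - 12*w)/6 = -(w**2 - 12*w + c*w)/6 = 2*w - w**2/6 - c*w/6)
sqrt(1/(1/15655 - 43884) + Y(a, -1 - 1*54)) = sqrt(1/(1/15655 - 43884) + (-1 - 1*54)*(12 - 1*48 - (-1 - 1*54))/6) = sqrt(1/(1/15655 - 43884) + (-1 - 54)*(12 - 48 - (-1 - 54))/6) = sqrt(1/(-687004019/15655) + (1/6)*(-55)*(12 - 48 - 1*(-55))) = sqrt(-15655/687004019 + (1/6)*(-55)*(12 - 48 + 55)) = sqrt(-15655/687004019 + (1/6)*(-55)*19) = sqrt(-15655/687004019 - 1045/6) = sqrt(-717919293785/4122024114) = I*sqrt(2959280640887620331490)/4122024114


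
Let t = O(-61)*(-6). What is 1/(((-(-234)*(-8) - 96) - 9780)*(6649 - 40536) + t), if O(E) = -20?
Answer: 1/398104596 ≈ 2.5119e-9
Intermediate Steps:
t = 120 (t = -20*(-6) = 120)
1/(((-(-234)*(-8) - 96) - 9780)*(6649 - 40536) + t) = 1/(((-(-234)*(-8) - 96) - 9780)*(6649 - 40536) + 120) = 1/(((-26*72 - 96) - 9780)*(-33887) + 120) = 1/(((-1872 - 96) - 9780)*(-33887) + 120) = 1/((-1968 - 9780)*(-33887) + 120) = 1/(-11748*(-33887) + 120) = 1/(398104476 + 120) = 1/398104596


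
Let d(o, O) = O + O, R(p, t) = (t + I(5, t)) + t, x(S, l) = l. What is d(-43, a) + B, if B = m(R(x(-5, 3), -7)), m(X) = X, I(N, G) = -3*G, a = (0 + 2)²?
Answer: 15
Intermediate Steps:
a = 4 (a = 2² = 4)
R(p, t) = -t (R(p, t) = (t - 3*t) + t = -2*t + t = -t)
B = 7 (B = -1*(-7) = 7)
d(o, O) = 2*O
d(-43, a) + B = 2*4 + 7 = 8 + 7 = 15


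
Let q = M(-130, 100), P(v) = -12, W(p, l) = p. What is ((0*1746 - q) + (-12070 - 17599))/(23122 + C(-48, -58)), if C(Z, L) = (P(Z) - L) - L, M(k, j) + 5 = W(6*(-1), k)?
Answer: -4943/3871 ≈ -1.2769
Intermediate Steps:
M(k, j) = -11 (M(k, j) = -5 + 6*(-1) = -5 - 6 = -11)
q = -11
C(Z, L) = -12 - 2*L (C(Z, L) = (-12 - L) - L = -12 - 2*L)
((0*1746 - q) + (-12070 - 17599))/(23122 + C(-48, -58)) = ((0*1746 - 1*(-11)) + (-12070 - 17599))/(23122 + (-12 - 2*(-58))) = ((0 + 11) - 29669)/(23122 + (-12 + 116)) = (11 - 29669)/(23122 + 104) = -29658/23226 = -29658*1/23226 = -4943/3871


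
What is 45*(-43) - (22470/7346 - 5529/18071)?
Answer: -128617924773/66374783 ≈ -1937.8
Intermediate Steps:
45*(-43) - (22470/7346 - 5529/18071) = -1935 - (22470*(1/7346) - 5529*1/18071) = -1935 - (11235/3673 - 5529/18071) = -1935 - 1*182719668/66374783 = -1935 - 182719668/66374783 = -128617924773/66374783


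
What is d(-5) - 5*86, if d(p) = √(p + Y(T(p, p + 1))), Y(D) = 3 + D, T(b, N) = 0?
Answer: -430 + I*√2 ≈ -430.0 + 1.4142*I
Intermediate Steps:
d(p) = √(3 + p) (d(p) = √(p + (3 + 0)) = √(p + 3) = √(3 + p))
d(-5) - 5*86 = √(3 - 5) - 5*86 = √(-2) - 430 = I*√2 - 430 = -430 + I*√2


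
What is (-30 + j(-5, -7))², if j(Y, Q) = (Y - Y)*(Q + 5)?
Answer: 900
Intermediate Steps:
j(Y, Q) = 0 (j(Y, Q) = 0*(5 + Q) = 0)
(-30 + j(-5, -7))² = (-30 + 0)² = (-30)² = 900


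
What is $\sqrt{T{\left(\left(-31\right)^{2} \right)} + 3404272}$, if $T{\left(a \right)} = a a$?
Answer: $\sqrt{4327793} \approx 2080.3$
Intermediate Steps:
$T{\left(a \right)} = a^{2}$
$\sqrt{T{\left(\left(-31\right)^{2} \right)} + 3404272} = \sqrt{\left(\left(-31\right)^{2}\right)^{2} + 3404272} = \sqrt{961^{2} + 3404272} = \sqrt{923521 + 3404272} = \sqrt{4327793}$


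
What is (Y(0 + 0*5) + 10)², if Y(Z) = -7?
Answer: 9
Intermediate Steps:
(Y(0 + 0*5) + 10)² = (-7 + 10)² = 3² = 9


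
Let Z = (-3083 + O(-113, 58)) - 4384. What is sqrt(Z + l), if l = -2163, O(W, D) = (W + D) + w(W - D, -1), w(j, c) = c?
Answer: I*sqrt(9686) ≈ 98.417*I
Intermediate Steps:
O(W, D) = -1 + D + W (O(W, D) = (W + D) - 1 = (D + W) - 1 = -1 + D + W)
Z = -7523 (Z = (-3083 + (-1 + 58 - 113)) - 4384 = (-3083 - 56) - 4384 = -3139 - 4384 = -7523)
sqrt(Z + l) = sqrt(-7523 - 2163) = sqrt(-9686) = I*sqrt(9686)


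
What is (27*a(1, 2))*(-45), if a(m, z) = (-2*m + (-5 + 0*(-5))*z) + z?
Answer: 12150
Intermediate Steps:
a(m, z) = -4*z - 2*m (a(m, z) = (-2*m + (-5 + 0)*z) + z = (-2*m - 5*z) + z = (-5*z - 2*m) + z = -4*z - 2*m)
(27*a(1, 2))*(-45) = (27*(-4*2 - 2*1))*(-45) = (27*(-8 - 2))*(-45) = (27*(-10))*(-45) = -270*(-45) = 12150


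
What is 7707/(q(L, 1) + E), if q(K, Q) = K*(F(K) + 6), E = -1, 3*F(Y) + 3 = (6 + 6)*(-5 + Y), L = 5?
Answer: 2569/8 ≈ 321.13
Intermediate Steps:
F(Y) = -21 + 4*Y (F(Y) = -1 + ((6 + 6)*(-5 + Y))/3 = -1 + (12*(-5 + Y))/3 = -1 + (-60 + 12*Y)/3 = -1 + (-20 + 4*Y) = -21 + 4*Y)
q(K, Q) = K*(-15 + 4*K) (q(K, Q) = K*((-21 + 4*K) + 6) = K*(-15 + 4*K))
7707/(q(L, 1) + E) = 7707/(5*(-15 + 4*5) - 1) = 7707/(5*(-15 + 20) - 1) = 7707/(5*5 - 1) = 7707/(25 - 1) = 7707/24 = (1/24)*7707 = 2569/8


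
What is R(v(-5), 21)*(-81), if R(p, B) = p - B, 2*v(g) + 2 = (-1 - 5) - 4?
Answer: 2187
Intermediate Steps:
v(g) = -6 (v(g) = -1 + ((-1 - 5) - 4)/2 = -1 + (-6 - 4)/2 = -1 + (1/2)*(-10) = -1 - 5 = -6)
R(v(-5), 21)*(-81) = (-6 - 1*21)*(-81) = (-6 - 21)*(-81) = -27*(-81) = 2187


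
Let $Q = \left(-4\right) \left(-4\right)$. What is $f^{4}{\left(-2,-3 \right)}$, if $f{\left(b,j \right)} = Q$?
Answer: $65536$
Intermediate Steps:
$Q = 16$
$f{\left(b,j \right)} = 16$
$f^{4}{\left(-2,-3 \right)} = 16^{4} = 65536$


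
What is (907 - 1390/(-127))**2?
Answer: 13590663241/16129 ≈ 8.4262e+5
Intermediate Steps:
(907 - 1390/(-127))**2 = (907 - 1390*(-1/127))**2 = (907 + 1390/127)**2 = (116579/127)**2 = 13590663241/16129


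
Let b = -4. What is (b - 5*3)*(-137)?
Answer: 2603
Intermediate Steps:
(b - 5*3)*(-137) = (-4 - 5*3)*(-137) = (-4 - 15)*(-137) = -19*(-137) = 2603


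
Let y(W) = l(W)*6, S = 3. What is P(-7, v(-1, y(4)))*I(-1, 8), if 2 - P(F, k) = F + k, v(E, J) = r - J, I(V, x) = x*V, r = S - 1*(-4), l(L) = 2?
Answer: -112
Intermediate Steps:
r = 7 (r = 3 - 1*(-4) = 3 + 4 = 7)
I(V, x) = V*x
y(W) = 12 (y(W) = 2*6 = 12)
v(E, J) = 7 - J
P(F, k) = 2 - F - k (P(F, k) = 2 - (F + k) = 2 + (-F - k) = 2 - F - k)
P(-7, v(-1, y(4)))*I(-1, 8) = (2 - 1*(-7) - (7 - 1*12))*(-1*8) = (2 + 7 - (7 - 12))*(-8) = (2 + 7 - 1*(-5))*(-8) = (2 + 7 + 5)*(-8) = 14*(-8) = -112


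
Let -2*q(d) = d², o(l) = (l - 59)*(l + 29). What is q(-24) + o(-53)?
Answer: 2400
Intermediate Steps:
o(l) = (-59 + l)*(29 + l)
q(d) = -d²/2
q(-24) + o(-53) = -½*(-24)² + (-1711 + (-53)² - 30*(-53)) = -½*576 + (-1711 + 2809 + 1590) = -288 + 2688 = 2400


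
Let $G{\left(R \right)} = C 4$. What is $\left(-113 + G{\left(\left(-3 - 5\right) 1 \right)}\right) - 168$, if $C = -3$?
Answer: $-293$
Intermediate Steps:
$G{\left(R \right)} = -12$ ($G{\left(R \right)} = \left(-3\right) 4 = -12$)
$\left(-113 + G{\left(\left(-3 - 5\right) 1 \right)}\right) - 168 = \left(-113 - 12\right) - 168 = -125 - 168 = -293$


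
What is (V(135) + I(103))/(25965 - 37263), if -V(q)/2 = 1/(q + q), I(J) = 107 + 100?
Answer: -1996/108945 ≈ -0.018321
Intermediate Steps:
I(J) = 207
V(q) = -1/q (V(q) = -2/(q + q) = -2*1/(2*q) = -1/q)
(V(135) + I(103))/(25965 - 37263) = (-1/135 + 207)/(25965 - 37263) = (-1*1/135 + 207)/(-11298) = (-1/135 + 207)*(-1/11298) = (27944/135)*(-1/11298) = -1996/108945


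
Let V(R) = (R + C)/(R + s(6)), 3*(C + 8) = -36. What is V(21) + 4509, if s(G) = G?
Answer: 121744/27 ≈ 4509.0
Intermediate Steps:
C = -20 (C = -8 + (⅓)*(-36) = -8 - 12 = -20)
V(R) = (-20 + R)/(6 + R) (V(R) = (R - 20)/(R + 6) = (-20 + R)/(6 + R))
V(21) + 4509 = (-20 + 21)/(6 + 21) + 4509 = 1/27 + 4509 = 121744/27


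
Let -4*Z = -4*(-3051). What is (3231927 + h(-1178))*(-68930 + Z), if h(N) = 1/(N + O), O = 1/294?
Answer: -80569521673414683/346331 ≈ -2.3264e+11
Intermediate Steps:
O = 1/294 ≈ 0.0034014
Z = -3051 (Z = -(-1)*(-3051) = -¼*12204 = -3051)
h(N) = 1/(1/294 + N) (h(N) = 1/(N + 1/294) = 1/(1/294 + N))
(3231927 + h(-1178))*(-68930 + Z) = (3231927 + 294/(1 + 294*(-1178)))*(-68930 - 3051) = (3231927 + 294/(1 - 346332))*(-71981) = (3231927 + 294/(-346331))*(-71981) = (3231927 + 294*(-1/346331))*(-71981) = (3231927 - 294/346331)*(-71981) = (1119316509543/346331)*(-71981) = -80569521673414683/346331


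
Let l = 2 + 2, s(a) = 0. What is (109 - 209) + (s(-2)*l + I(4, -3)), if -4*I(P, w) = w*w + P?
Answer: -413/4 ≈ -103.25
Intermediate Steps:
I(P, w) = -P/4 - w²/4 (I(P, w) = -(w*w + P)/4 = -(w² + P)/4 = -(P + w²)/4 = -P/4 - w²/4)
l = 4
(109 - 209) + (s(-2)*l + I(4, -3)) = (109 - 209) + (0*4 + (-¼*4 - ¼*(-3)²)) = -100 + (0 + (-1 - ¼*9)) = -100 + (0 + (-1 - 9/4)) = -100 + (0 - 13/4) = -100 - 13/4 = -413/4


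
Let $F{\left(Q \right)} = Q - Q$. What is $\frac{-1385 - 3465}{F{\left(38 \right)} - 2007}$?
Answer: $\frac{4850}{2007} \approx 2.4165$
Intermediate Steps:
$F{\left(Q \right)} = 0$
$\frac{-1385 - 3465}{F{\left(38 \right)} - 2007} = \frac{-1385 - 3465}{0 - 2007} = - \frac{4850}{-2007} = \left(-4850\right) \left(- \frac{1}{2007}\right) = \frac{4850}{2007}$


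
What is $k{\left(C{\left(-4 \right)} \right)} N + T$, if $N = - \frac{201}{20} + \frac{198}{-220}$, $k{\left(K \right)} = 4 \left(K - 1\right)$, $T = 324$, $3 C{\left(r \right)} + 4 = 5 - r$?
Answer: $\frac{1474}{5} \approx 294.8$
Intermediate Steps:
$C{\left(r \right)} = \frac{1}{3} - \frac{r}{3}$ ($C{\left(r \right)} = - \frac{4}{3} + \frac{5 - r}{3} = - \frac{4}{3} - \left(- \frac{5}{3} + \frac{r}{3}\right) = \frac{1}{3} - \frac{r}{3}$)
$k{\left(K \right)} = -4 + 4 K$ ($k{\left(K \right)} = 4 \left(-1 + K\right) = -4 + 4 K$)
$N = - \frac{219}{20}$ ($N = \left(-201\right) \frac{1}{20} + 198 \left(- \frac{1}{220}\right) = - \frac{201}{20} - \frac{9}{10} = - \frac{219}{20} \approx -10.95$)
$k{\left(C{\left(-4 \right)} \right)} N + T = \left(-4 + 4 \left(\frac{1}{3} - - \frac{4}{3}\right)\right) \left(- \frac{219}{20}\right) + 324 = \left(-4 + 4 \left(\frac{1}{3} + \frac{4}{3}\right)\right) \left(- \frac{219}{20}\right) + 324 = \left(-4 + 4 \cdot \frac{5}{3}\right) \left(- \frac{219}{20}\right) + 324 = \left(-4 + \frac{20}{3}\right) \left(- \frac{219}{20}\right) + 324 = \frac{8}{3} \left(- \frac{219}{20}\right) + 324 = - \frac{146}{5} + 324 = \frac{1474}{5}$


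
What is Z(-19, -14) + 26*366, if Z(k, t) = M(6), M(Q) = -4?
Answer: 9512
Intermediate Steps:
Z(k, t) = -4
Z(-19, -14) + 26*366 = -4 + 26*366 = -4 + 9516 = 9512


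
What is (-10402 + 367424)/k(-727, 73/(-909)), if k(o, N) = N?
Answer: -324532998/73 ≈ -4.4457e+6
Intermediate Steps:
(-10402 + 367424)/k(-727, 73/(-909)) = (-10402 + 367424)/((73/(-909))) = 357022/((73*(-1/909))) = 357022/(-73/909) = 357022*(-909/73) = -324532998/73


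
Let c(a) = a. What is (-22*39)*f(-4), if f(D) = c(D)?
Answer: 3432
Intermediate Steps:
f(D) = D
(-22*39)*f(-4) = -22*39*(-4) = -858*(-4) = 3432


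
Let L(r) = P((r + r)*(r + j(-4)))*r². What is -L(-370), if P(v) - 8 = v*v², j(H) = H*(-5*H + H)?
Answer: -4534900846621063495200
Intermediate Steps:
j(H) = -4*H² (j(H) = H*(-4*H) = -4*H²)
P(v) = 8 + v³ (P(v) = 8 + v*v² = 8 + v³)
L(r) = r²*(8 + 8*r³*(-64 + r)³) (L(r) = (8 + ((r + r)*(r - 4*(-4)²))³)*r² = (8 + ((2*r)*(r - 4*16))³)*r² = (8 + ((2*r)*(r - 64))³)*r² = (8 + ((2*r)*(-64 + r))³)*r² = (8 + (2*r*(-64 + r))³)*r² = (8 + 8*r³*(-64 + r)³)*r² = r²*(8 + 8*r³*(-64 + r)³))
-L(-370) = -8*(-370)²*(1 + (-370)³*(-64 - 370)³) = -8*136900*(1 - 50653000*(-434)³) = -8*136900*(1 - 50653000*(-81746504)) = -8*136900*(1 + 4140705667112000) = -8*136900*4140705667112001 = -1*4534900846621063495200 = -4534900846621063495200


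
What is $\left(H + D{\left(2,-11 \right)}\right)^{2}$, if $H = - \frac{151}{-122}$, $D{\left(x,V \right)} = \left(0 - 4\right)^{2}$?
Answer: $\frac{4422609}{14884} \approx 297.14$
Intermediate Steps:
$D{\left(x,V \right)} = 16$ ($D{\left(x,V \right)} = \left(-4\right)^{2} = 16$)
$H = \frac{151}{122}$ ($H = \left(-151\right) \left(- \frac{1}{122}\right) = \frac{151}{122} \approx 1.2377$)
$\left(H + D{\left(2,-11 \right)}\right)^{2} = \left(\frac{151}{122} + 16\right)^{2} = \left(\frac{2103}{122}\right)^{2} = \frac{4422609}{14884}$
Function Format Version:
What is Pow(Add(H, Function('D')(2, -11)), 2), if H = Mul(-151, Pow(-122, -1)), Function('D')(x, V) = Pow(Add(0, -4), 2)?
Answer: Rational(4422609, 14884) ≈ 297.14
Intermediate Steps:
Function('D')(x, V) = 16 (Function('D')(x, V) = Pow(-4, 2) = 16)
H = Rational(151, 122) (H = Mul(-151, Rational(-1, 122)) = Rational(151, 122) ≈ 1.2377)
Pow(Add(H, Function('D')(2, -11)), 2) = Pow(Add(Rational(151, 122), 16), 2) = Pow(Rational(2103, 122), 2) = Rational(4422609, 14884)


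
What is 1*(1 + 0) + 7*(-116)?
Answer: -811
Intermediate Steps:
1*(1 + 0) + 7*(-116) = 1*1 - 812 = 1 - 812 = -811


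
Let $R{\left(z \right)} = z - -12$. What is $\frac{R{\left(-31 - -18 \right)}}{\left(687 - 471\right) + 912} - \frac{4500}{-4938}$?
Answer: $\frac{845177}{928344} \approx 0.91041$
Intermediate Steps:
$R{\left(z \right)} = 12 + z$ ($R{\left(z \right)} = z + 12 = 12 + z$)
$\frac{R{\left(-31 - -18 \right)}}{\left(687 - 471\right) + 912} - \frac{4500}{-4938} = \frac{12 - 13}{\left(687 - 471\right) + 912} - \frac{4500}{-4938} = \frac{12 + \left(-31 + 18\right)}{216 + 912} - - \frac{750}{823} = \frac{12 - 13}{1128} + \frac{750}{823} = \left(-1\right) \frac{1}{1128} + \frac{750}{823} = - \frac{1}{1128} + \frac{750}{823} = \frac{845177}{928344}$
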